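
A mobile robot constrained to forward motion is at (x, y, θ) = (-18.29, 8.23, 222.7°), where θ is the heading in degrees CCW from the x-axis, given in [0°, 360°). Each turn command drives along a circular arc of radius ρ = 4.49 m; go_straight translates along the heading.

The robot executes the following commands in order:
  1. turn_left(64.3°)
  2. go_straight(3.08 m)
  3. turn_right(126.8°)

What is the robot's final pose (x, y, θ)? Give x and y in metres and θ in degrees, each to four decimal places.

set_pose: (x, y, θ) = (-18.2900, 8.2300, 222.7000°), ρ = 4.49
turn_left(64.3°): centre at ρ to the left, rotate +64.3° → (-19.5389, 3.6175, 287.0000°)
go_straight(3.08): x += 3.08·cos θ, y += 3.08·sin θ → (-18.6384, 0.6721, 287.0000°)
turn_right(126.8°): centre at ρ to the right, rotate −126.8° → (-24.4531, -4.8652, 160.2000°)

(-24.4531, -4.8652, 160.2000°)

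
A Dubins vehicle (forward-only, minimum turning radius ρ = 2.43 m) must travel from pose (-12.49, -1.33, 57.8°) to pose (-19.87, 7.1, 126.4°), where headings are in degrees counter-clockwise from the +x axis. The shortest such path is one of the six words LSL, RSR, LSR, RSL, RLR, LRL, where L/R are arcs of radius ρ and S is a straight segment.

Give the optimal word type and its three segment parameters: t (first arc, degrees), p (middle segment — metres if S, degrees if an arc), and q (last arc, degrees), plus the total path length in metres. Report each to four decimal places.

Let ψ = atan2(Δy, Δx) = atan2(8.43, -7.38) = 131.2004° be the start→goal bearing.
Normalize: d = |goal − start| / ρ = 11.203986/2.43 = 4.610694, α = (θ_start − ψ) mod 360° = 286.5996° = 5.002107 rad, β = (θ_goal − ψ) mod 360° = 355.1996° = 6.199403 rad.
Common terms: sin α = -0.958324, cos α = 0.285682, sin β = -0.083684, cos β = 0.996492, cos(α−β) = 0.364877, d² = 21.258497. Work in radians in the unit-radius frame; every candidate has L = ρ·(t + p + q).
LSL: p² = 2 + d² − 2cos(α−β) + 2d(sin α − sin β) = 14.463346; p = √p² = 3.803071; φ = atan2(cos β − cos α, d + sin α − sin β) = 0.188010 rad; t = (φ − α) mod 2π = 1.469088 rad, q = (β − φ) mod 2π = 6.011393 rad → L = 2.43·(1.469088 + 3.803071 + 6.011393) = 2.43·11.283552 = 27.419031 m
RSR: p² = 2 + d² − 2cos(α−β) + 2d(sin β − sin α) = 30.594141; p = √p² = 5.531197; φ = atan2(cos α − cos β, d − sin α + sin β) = -0.128866 rad; t = (α − φ) mod 2π = 5.130973 rad, q = (φ − β) mod 2π = 6.238102 rad → L = 2.43·(5.130973 + 5.531197 + 6.238102) = 2.43·16.900272 = 41.067660 m
LSR: p² = d² − 2 + 2cos(α−β) + 2d(sin α + sin β) = 10.379487; p = √p² = 3.221721; φ = atan2(−cos α − cos β, d + sin α + sin β) − atan2(−2, p) = 0.210641 rad; t = (φ − α) mod 2π = 1.491719 rad, q = (φ − β) mod 2π = 0.294423 rad → L = 2.43·(1.491719 + 3.221721 + 0.294423) = 2.43·5.007863 = 12.169108 m
RSL: p² = d² − 2 + 2cos(α−β) − 2d(sin α + sin β) = 29.597014; p = √p² = 5.440314; φ = atan2(cos α + cos β, d − sin α − sin β) − atan2(2, p) = -0.129239 rad; t = (α − φ) mod 2π = 5.131347 rad, q = (β − φ) mod 2π = 0.045457 rad → L = 2.43·(5.131347 + 5.440314 + 0.045457) = 2.43·10.617117 = 25.799595 m
RLR: c = (6 − d² + 2cos(α−β) + 2d(sin α − sin β))/8 = -2.824268, |c| > 1 → infeasible
LRL: c = (6 − d² + 2cos(α−β) − 2d(sin α − sin β))/8 = -0.807918; p = 2π − arccos c = 3.771778 rad; φ = atan2(cos β − cos α, d + sin α − sin β) = 0.188010 rad; t = (φ − α + p/2) mod 2π = 3.354977 rad, q = (β − α − t + p) mod 2π = 1.614097 rad → L = 2.43·(3.354977 + 3.771778 + 1.614097) = 2.43·8.740852 = 21.240270 m
Shortest: LSR with L = 12.169108 m ≈ 12.1691 m
Convert LSR to answer units (arcs ×180/π): t = 1.491719·180/π = 85.4692°, p = ρ·p = 2.43·3.221721 = 7.8288 m, q = 0.294423·180/π = 16.8692°, L = 12.1691 m.

LSR: t = 85.4692°, p = 7.8288 m, q = 16.8692°, L = 12.1691 m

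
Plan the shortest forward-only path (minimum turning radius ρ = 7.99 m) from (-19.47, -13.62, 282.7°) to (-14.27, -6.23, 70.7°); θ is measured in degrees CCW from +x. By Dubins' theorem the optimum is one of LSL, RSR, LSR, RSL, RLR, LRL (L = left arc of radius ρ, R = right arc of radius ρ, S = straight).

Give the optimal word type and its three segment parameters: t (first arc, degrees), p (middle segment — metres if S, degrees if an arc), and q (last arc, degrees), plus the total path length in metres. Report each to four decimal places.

RLR: t = 42.7441°, p = 275.2452°, q = 84.5011°, L = 56.1280 m

Let ψ = atan2(Δy, Δx) = atan2(7.39, 5.20) = 54.8677° be the start→goal bearing.
Normalize: d = |goal − start| / ρ = 9.036155/7.99 = 1.130933, α = (θ_start − ψ) mod 360° = 227.8323° = 3.976423 rad, β = (θ_goal − ψ) mod 360° = 15.8323° = 0.276325 rad.
Common terms: sin α = -0.741183, cos α = -0.671303, sin β = 0.272822, cos β = 0.962064, cos(α−β) = -0.848048, d² = 1.279010. Work in radians in the unit-radius frame; every candidate has L = ρ·(t + p + q).
LSL: p² = 2 + d² − 2cos(α−β) + 2d(sin α − sin β) = 2.681562; p = √p² = 1.637548; φ = atan2(cos β − cos α, d + sin α − sin β) = 1.499331 rad; t = (φ − α) mod 2π = 3.806093 rad, q = (β − φ) mod 2π = 5.060179 rad → L = 7.99·(3.806093 + 1.637548 + 5.060179) = 7.99·10.503820 = 83.925524 m
RSR: p² = 2 + d² − 2cos(α−β) + 2d(sin β − sin α) = 7.268649; p = √p² = 2.696043; φ = atan2(cos α − cos β, d − sin α + sin β) = -0.650820 rad; t = (α − φ) mod 2π = 4.627243 rad, q = (φ − β) mod 2π = 5.356040 rad → L = 7.99·(4.627243 + 2.696043 + 5.356040) = 7.99·12.679327 = 101.307820 m
LSR: p² = d² − 2 + 2cos(α−β) + 2d(sin α + sin β) = -3.476456 < 0 → infeasible
RSL: p² = d² − 2 + 2cos(α−β) − 2d(sin α + sin β) = -1.357718 < 0 → infeasible
RLR: c = (6 − d² + 2cos(α−β) + 2d(sin α − sin β))/8 = 0.091419; p = 2π − arccos c = 4.803936 rad; φ = atan2(cos α − cos β, d − sin α + sin β) = -0.650820 rad; t = (α − φ + p/2) mod 2π = 0.746026 rad, q = (α − β − t + p) mod 2π = 1.474823 rad → L = 7.99·(0.746026 + 4.803936 + 1.474823) = 7.99·7.024784 = 56.128024 m
LRL: c = (6 − d² + 2cos(α−β) − 2d(sin α − sin β))/8 = 0.664805; p = 2π − arccos c = 5.439621 rad; φ = atan2(cos β − cos α, d + sin α − sin β) = 1.499331 rad; t = (φ − α + p/2) mod 2π = 0.242719 rad, q = (β − α − t + p) mod 2π = 1.496805 rad → L = 7.99·(0.242719 + 5.439621 + 1.496805) = 7.99·7.179145 = 57.361366 m
Shortest: RLR with L = 56.128024 m ≈ 56.1280 m
Convert RLR to answer units (arcs ×180/π): t = 0.746026·180/π = 42.7441°, p = 4.803936·180/π = 275.2452°, q = 1.474823·180/π = 84.5011°, L = 56.1280 m.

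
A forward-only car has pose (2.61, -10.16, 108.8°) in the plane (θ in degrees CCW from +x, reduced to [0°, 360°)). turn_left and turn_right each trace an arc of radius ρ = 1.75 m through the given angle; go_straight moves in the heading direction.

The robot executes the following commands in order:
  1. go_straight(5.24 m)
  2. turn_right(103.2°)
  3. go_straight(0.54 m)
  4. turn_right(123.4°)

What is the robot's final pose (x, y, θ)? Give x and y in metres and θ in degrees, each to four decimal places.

(4.6634, -5.3991, 242.2000°)

set_pose: (x, y, θ) = (2.6100, -10.1600, 108.8000°), ρ = 1.75
go_straight(5.24): x += 5.24·cos θ, y += 5.24·sin θ → (0.9213, -5.1996, 108.8000°)
turn_right(103.2°): centre at ρ to the right, rotate −103.2° → (2.4072, -2.8939, 5.6000°)
go_straight(0.54): x += 0.54·cos θ, y += 0.54·sin θ → (2.9446, -2.8413, 5.6000°)
turn_right(123.4°): centre at ρ to the right, rotate −123.4° → (4.6634, -5.3991, -117.8000° ≡ 242.2000°)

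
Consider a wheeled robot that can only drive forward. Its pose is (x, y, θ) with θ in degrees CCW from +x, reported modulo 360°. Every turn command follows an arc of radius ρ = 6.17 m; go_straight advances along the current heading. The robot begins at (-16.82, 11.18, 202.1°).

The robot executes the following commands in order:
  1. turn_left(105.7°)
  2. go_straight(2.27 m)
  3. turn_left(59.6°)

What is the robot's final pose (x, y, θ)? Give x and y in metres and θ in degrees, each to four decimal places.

(-12.3127, -2.4489, 7.4000°)

set_pose: (x, y, θ) = (-16.8200, 11.1800, 202.1000°), ρ = 6.17
turn_left(105.7°): centre at ρ to the left, rotate +105.7° → (-19.3740, 1.6817, 307.8000°)
go_straight(2.27): x += 2.27·cos θ, y += 2.27·sin θ → (-17.9827, -0.1120, 307.8000°)
turn_left(59.6°): centre at ρ to the left, rotate +59.6° → (-12.3127, -2.4489, 367.4000° ≡ 7.4000°)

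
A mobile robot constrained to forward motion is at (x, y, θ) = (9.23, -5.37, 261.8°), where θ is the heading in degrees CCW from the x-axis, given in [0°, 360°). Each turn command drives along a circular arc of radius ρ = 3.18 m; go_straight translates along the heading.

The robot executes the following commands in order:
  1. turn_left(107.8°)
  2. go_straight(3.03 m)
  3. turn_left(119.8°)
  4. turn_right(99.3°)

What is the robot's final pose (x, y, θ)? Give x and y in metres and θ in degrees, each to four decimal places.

(18.6848, 1.4698, 30.1000°)

set_pose: (x, y, θ) = (9.2300, -5.3700, 261.8000°), ρ = 3.18
turn_left(107.8°): centre at ρ to the left, rotate +107.8° → (12.9078, -8.9590, 369.6000° ≡ 9.6000°)
go_straight(3.03): x += 3.03·cos θ, y += 3.03·sin θ → (15.8954, -8.4537, 9.6000°)
turn_left(119.8°): centre at ρ to the left, rotate +119.8° → (17.8223, -3.2998, 129.4000°)
turn_right(99.3°): centre at ρ to the right, rotate −99.3° → (18.6848, 1.4698, 30.1000°)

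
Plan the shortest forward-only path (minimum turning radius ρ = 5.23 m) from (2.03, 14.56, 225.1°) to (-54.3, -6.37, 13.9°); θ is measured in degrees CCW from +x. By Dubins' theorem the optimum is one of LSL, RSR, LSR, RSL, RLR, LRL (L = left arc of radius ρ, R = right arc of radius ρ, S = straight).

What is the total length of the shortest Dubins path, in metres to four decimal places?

Let ψ = atan2(Δy, Δx) = atan2(-20.93, -56.33) = -159.6169° be the start→goal bearing.
Normalize: d = |goal − start| / ρ = 60.092710/5.23 = 11.490002, α = (θ_start − ψ) mod 360° = 24.7169° = 0.431392 rad, β = (θ_goal − ψ) mod 360° = 173.5169° = 3.028442 rad.
Common terms: sin α = 0.418135, cos α = 0.908385, sin β = 0.112910, cos β = -0.993605, cos(α−β) = -0.855364, d² = 132.020144. Work in radians in the unit-radius frame; every candidate has L = ρ·(t + p + q).
LSL: p² = 2 + d² − 2cos(α−β) + 2d(sin α − sin β) = 142.744961; p = √p² = 11.947592; φ = atan2(cos β − cos α, d + sin α − sin β) = -0.159875 rad; t = (φ − α) mod 2π = 5.691919 rad, q = (β − φ) mod 2π = 3.188316 rad → L = 5.23·(5.691919 + 11.947592 + 3.188316) = 5.23·20.827827 = 108.929538 m
RSR: p² = 2 + d² − 2cos(α−β) + 2d(sin β − sin α) = 128.716784; p = √p² = 11.345342; φ = atan2(cos α − cos β, d − sin α + sin β) = 0.168440 rad; t = (α − φ) mod 2π = 0.262951 rad, q = (φ − β) mod 2π = 3.423184 rad → L = 5.23·(0.262951 + 11.345342 + 3.423184) = 5.23·15.031477 = 78.614627 m
LSR: p² = d² − 2 + 2cos(α−β) + 2d(sin α + sin β) = 140.512835; p = √p² = 11.853811; φ = atan2(−cos α − cos β, d + sin α + sin β) − atan2(−2, p) = 0.174237 rad; t = (φ − α) mod 2π = 6.026031 rad, q = (φ − β) mod 2π = 3.428981 rad → L = 5.23·(6.026031 + 11.853811 + 3.428981) = 5.23·21.308822 = 111.445141 m
RSL: p² = d² − 2 + 2cos(α−β) − 2d(sin α + sin β) = 116.105996; p = √p² = 10.775249; φ = atan2(cos α + cos β, d − sin α − sin β) − atan2(2, p) = -0.191298 rad; t = (α − φ) mod 2π = 0.622690 rad, q = (β − φ) mod 2π = 3.219740 rad → L = 5.23·(0.622690 + 10.775249 + 3.219740) = 5.23·14.617679 = 76.450462 m
RLR: c = (6 − d² + 2cos(α−β) + 2d(sin α − sin β))/8 = -15.089598, |c| > 1 → infeasible
LRL: c = (6 − d² + 2cos(α−β) − 2d(sin α − sin β))/8 = -16.843120, |c| > 1 → infeasible
Shortest: RSL with L = 76.450462 m ≈ 76.4505 m

76.4505 m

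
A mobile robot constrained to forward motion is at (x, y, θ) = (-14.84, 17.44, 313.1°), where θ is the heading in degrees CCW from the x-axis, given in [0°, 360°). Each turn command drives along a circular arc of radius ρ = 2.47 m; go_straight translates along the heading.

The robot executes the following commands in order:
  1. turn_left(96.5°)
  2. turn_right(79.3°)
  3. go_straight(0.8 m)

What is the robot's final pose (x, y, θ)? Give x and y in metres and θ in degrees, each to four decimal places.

(-7.3558, 17.6751, 330.3000°)

set_pose: (x, y, θ) = (-14.8400, 17.4400, 313.1000°), ρ = 2.47
turn_left(96.5°): centre at ρ to the left, rotate +96.5° → (-11.1555, 17.5268, 409.6000° ≡ 49.6000°)
turn_right(79.3°): centre at ρ to the right, rotate −79.3° → (-8.0507, 18.0715, -29.7000° ≡ 330.3000°)
go_straight(0.8): x += 0.8·cos θ, y += 0.8·sin θ → (-7.3558, 17.6751, 330.3000°)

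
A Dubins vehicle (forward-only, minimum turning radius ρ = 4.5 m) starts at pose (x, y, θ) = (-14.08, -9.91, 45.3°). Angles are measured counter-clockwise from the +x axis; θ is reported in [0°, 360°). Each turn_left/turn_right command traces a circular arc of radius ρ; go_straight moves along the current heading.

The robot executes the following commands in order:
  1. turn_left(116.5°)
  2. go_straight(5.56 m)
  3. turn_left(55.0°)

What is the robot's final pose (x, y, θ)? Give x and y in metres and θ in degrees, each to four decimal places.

set_pose: (x, y, θ) = (-14.0800, -9.9100, 45.3000°), ρ = 4.5
turn_left(116.5°): centre at ρ to the left, rotate +116.5° → (-15.8731, -2.4698, 161.8000°)
go_straight(5.56): x += 5.56·cos θ, y += 5.56·sin θ → (-21.1549, -0.7333, 161.8000°)
turn_left(55.0°): centre at ρ to the left, rotate +55.0° → (-25.2560, -1.4049, 216.8000°)

(-25.2560, -1.4049, 216.8000°)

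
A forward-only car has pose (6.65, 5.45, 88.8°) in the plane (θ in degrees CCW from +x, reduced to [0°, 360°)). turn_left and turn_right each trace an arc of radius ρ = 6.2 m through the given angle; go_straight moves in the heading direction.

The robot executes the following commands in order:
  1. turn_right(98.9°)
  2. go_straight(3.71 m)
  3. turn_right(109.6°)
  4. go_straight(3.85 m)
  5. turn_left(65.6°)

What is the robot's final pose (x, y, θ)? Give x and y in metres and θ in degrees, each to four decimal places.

set_pose: (x, y, θ) = (6.6500, 5.4500, 88.8000°), ρ = 6.2
turn_right(98.9°): centre at ρ to the right, rotate −98.9° → (13.9359, 11.4241, -10.1000° ≡ 349.9000°)
go_straight(3.71): x += 3.71·cos θ, y += 3.71·sin θ → (17.5884, 10.7735, 349.9000°)
turn_right(109.6°): centre at ρ to the right, rotate −109.6° → (21.8867, 1.5977, 240.3000°)
go_straight(3.85): x += 3.85·cos θ, y += 3.85·sin θ → (19.9791, -1.7465, 240.3000°)
turn_left(65.6°): centre at ρ to the left, rotate +65.6° → (20.3424, -8.4539, 305.9000°)

(20.3424, -8.4539, 305.9000°)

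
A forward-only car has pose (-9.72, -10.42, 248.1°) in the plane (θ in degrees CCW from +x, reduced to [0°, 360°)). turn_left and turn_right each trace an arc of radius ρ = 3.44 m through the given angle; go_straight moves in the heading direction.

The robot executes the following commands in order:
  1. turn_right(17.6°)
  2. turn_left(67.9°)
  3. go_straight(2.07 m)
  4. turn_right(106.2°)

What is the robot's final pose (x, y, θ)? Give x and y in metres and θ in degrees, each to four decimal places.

(-11.9435, -21.9686, 192.2000°)

set_pose: (x, y, θ) = (-9.7200, -10.4200, 248.1000°), ρ = 3.44
turn_right(17.6°): centre at ρ to the right, rotate −17.6° → (-10.2574, -11.3250, 230.5000°)
turn_left(67.9°): centre at ρ to the left, rotate +67.9° → (-10.6290, -15.1493, 298.4000°)
go_straight(2.07): x += 2.07·cos θ, y += 2.07·sin θ → (-9.6444, -16.9702, 298.4000°)
turn_right(106.2°): centre at ρ to the right, rotate −106.2° → (-11.9435, -21.9686, 192.2000°)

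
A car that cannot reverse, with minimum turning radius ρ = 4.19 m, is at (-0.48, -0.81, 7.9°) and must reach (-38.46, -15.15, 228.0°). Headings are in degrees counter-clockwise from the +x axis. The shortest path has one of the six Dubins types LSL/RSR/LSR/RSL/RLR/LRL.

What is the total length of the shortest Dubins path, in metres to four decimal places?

Let ψ = atan2(Δy, Δx) = atan2(-14.34, -37.98) = -159.3151° be the start→goal bearing.
Normalize: d = |goal − start| / ρ = 40.596995/4.19 = 9.689020, α = (θ_start − ψ) mod 360° = 167.2151° = 2.918454 rad, β = (θ_goal − ψ) mod 360° = 27.3151° = 0.476739 rad.
Common terms: sin α = 0.221291, cos α = -0.975208, sin β = 0.458884, cos β = 0.888496, cos(α−β) = -0.764921, d² = 93.877114. Work in radians in the unit-radius frame; every candidate has L = ρ·(t + p + q).
LSL: p² = 2 + d² − 2cos(α−β) + 2d(sin α − sin β) = 92.802878; p = √p² = 9.633425; φ = atan2(cos β − cos α, d + sin α − sin β) = 0.194690 rad; t = (φ − α) mod 2π = 3.559421 rad, q = (β − φ) mod 2π = 0.282049 rad → L = 4.19·(3.559421 + 9.633425 + 0.282049) = 4.19·13.474895 = 56.459809 m
RSR: p² = 2 + d² − 2cos(α−β) + 2d(sin β − sin α) = 102.011036; p = √p² = 10.100051; φ = atan2(cos α − cos β, d − sin α + sin β) = -0.185588 rad; t = (α − φ) mod 2π = 3.104042 rad, q = (φ − β) mod 2π = 5.620859 rad → L = 4.19·(3.104042 + 10.100051 + 5.620859) = 4.19·18.824952 = 78.876550 m
LSR: p² = d² − 2 + 2cos(α−β) + 2d(sin α + sin β) = 103.527734; p = √p² = 10.174858; φ = atan2(−cos α − cos β, d + sin α + sin β) − atan2(−2, p) = 0.202451 rad; t = (φ − α) mod 2π = 3.567182 rad, q = (φ − β) mod 2π = 6.008897 rad → L = 4.19·(3.567182 + 10.174858 + 6.008897) = 4.19·19.750937 = 82.756427 m
RSL: p² = d² − 2 + 2cos(α−β) − 2d(sin α + sin β) = 77.166808; p = √p² = 8.784464; φ = atan2(cos α + cos β, d − sin α − sin β) − atan2(2, p) = -0.233484 rad; t = (α − φ) mod 2π = 3.151938 rad, q = (β − φ) mod 2π = 0.710222 rad → L = 4.19·(3.151938 + 8.784464 + 0.710222) = 4.19·12.646624 = 52.989355 m
RLR: c = (6 − d² + 2cos(α−β) + 2d(sin α − sin β))/8 = -11.751379, |c| > 1 → infeasible
LRL: c = (6 − d² + 2cos(α−β) − 2d(sin α − sin β))/8 = -10.600360, |c| > 1 → infeasible
Shortest: RSL with L = 52.989355 m ≈ 52.9894 m

52.9894 m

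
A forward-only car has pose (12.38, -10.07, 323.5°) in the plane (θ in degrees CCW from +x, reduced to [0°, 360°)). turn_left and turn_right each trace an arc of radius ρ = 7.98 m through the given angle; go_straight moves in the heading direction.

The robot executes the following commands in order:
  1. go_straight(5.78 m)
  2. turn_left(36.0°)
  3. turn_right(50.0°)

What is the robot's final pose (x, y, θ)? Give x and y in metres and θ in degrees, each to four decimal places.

set_pose: (x, y, θ) = (12.3800, -10.0700, 323.5000°), ρ = 7.98
go_straight(5.78): x += 5.78·cos θ, y += 5.78·sin θ → (17.0263, -13.5081, 323.5000°)
turn_left(36.0°): centre at ρ to the left, rotate +36.0° → (21.7033, -15.0730, 359.5000°)
turn_right(50.0°): centre at ρ to the right, rotate −50.0° → (27.7913, -17.9768, 309.5000°)

(27.7913, -17.9768, 309.5000°)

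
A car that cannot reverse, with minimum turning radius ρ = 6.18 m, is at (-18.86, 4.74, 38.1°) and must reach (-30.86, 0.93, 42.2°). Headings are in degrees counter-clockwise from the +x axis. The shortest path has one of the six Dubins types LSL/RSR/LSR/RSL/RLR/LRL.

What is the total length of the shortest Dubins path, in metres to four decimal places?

50.5710 m

Let ψ = atan2(Δy, Δx) = atan2(-3.81, -12.00) = -162.3854° be the start→goal bearing.
Normalize: d = |goal − start| / ρ = 12.590318/6.18 = 2.037268, α = (θ_start − ψ) mod 360° = 200.4854° = 3.499130 rad, β = (θ_goal − ψ) mod 360° = 204.5854° = 3.570688 rad.
Common terms: sin α = -0.349968, cos α = -0.936762, sin β = -0.416048, cos β = -0.909342, cos(α−β) = 0.997441, d² = 4.150462. Work in radians in the unit-radius frame; every candidate has L = ρ·(t + p + q).
LSL: p² = 2 + d² − 2cos(α−β) + 2d(sin α − sin β) = 4.424827; p = √p² = 2.103527; φ = atan2(cos β − cos α, d + sin α − sin β) = 0.013035 rad; t = (φ − α) mod 2π = 2.797091 rad, q = (β − φ) mod 2π = 3.557653 rad → L = 6.18·(2.797091 + 2.103527 + 3.557653) = 6.18·8.458271 = 52.272116 m
RSR: p² = 2 + d² − 2cos(α−β) + 2d(sin β − sin α) = 3.886333; p = √p² = 1.971379; φ = atan2(cos α − cos β, d − sin α + sin β) = -0.013909 rad; t = (α − φ) mod 2π = 3.513039 rad, q = (φ − β) mod 2π = 2.698588 rad → L = 6.18·(3.513039 + 1.971379 + 2.698588) = 6.18·8.183005 = 50.570973 m
LSR: p² = d² − 2 + 2cos(α−β) + 2d(sin α + sin β) = 1.024182; p = √p² = 1.012019; φ = atan2(−cos α − cos β, d + sin α + sin β) − atan2(−2, p) = 2.070106 rad; t = (φ − α) mod 2π = 4.854162 rad, q = (φ − β) mod 2π = 4.782603 rad → L = 6.18·(4.854162 + 1.012019 + 4.782603) = 6.18·10.648784 = 65.809485 m
RSL: p² = d² − 2 + 2cos(α−β) − 2d(sin α + sin β) = 7.266505; p = √p² = 2.695646; φ = atan2(cos α + cos β, d − sin α − sin β) − atan2(2, p) = -1.220684 rad; t = (α − φ) mod 2π = 4.719813 rad, q = (β − φ) mod 2π = 4.791372 rad → L = 6.18·(4.719813 + 2.695646 + 4.791372) = 6.18·12.206830 = 75.438211 m
RLR: c = (6 − d² + 2cos(α−β) + 2d(sin α − sin β))/8 = 0.514208; p = 2π − arccos c = 5.252473 rad; φ = atan2(cos α − cos β, d − sin α + sin β) = -0.013909 rad; t = (α − φ + p/2) mod 2π = 6.139275 rad, q = (α − β − t + p) mod 2π = 5.324825 rad → L = 6.18·(6.139275 + 5.252473 + 5.324825) = 6.18·16.716573 = 103.308424 m
LRL: c = (6 − d² + 2cos(α−β) − 2d(sin α − sin β))/8 = 0.446897; p = 2π − arccos c = 5.175682 rad; φ = atan2(cos β − cos α, d + sin α − sin β) = 0.013035 rad; t = (φ − α + p/2) mod 2π = 5.384932 rad, q = (β − α − t + p) mod 2π = 6.145494 rad → L = 6.18·(5.384932 + 5.175682 + 6.145494) = 6.18·16.706108 = 103.243748 m
Shortest: RSR with L = 50.570973 m ≈ 50.5710 m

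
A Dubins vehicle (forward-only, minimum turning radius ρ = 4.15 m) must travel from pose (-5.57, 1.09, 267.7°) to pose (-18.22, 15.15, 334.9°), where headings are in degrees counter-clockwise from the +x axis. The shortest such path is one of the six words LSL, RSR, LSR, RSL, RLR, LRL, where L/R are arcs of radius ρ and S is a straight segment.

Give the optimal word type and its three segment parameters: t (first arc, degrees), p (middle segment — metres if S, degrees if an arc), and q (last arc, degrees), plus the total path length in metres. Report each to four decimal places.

Let ψ = atan2(Δy, Δx) = atan2(14.06, -12.65) = 131.9782° be the start→goal bearing.
Normalize: d = |goal − start| / ρ = 18.913120/4.15 = 4.557378, α = (θ_start − ψ) mod 360° = 135.7218° = 2.368792 rad, β = (θ_goal − ψ) mod 360° = 202.9218° = 3.541653 rad.
Common terms: sin α = 0.698143, cos α = -0.715958, sin β = -0.389474, cos β = -0.921037, cos(α−β) = 0.387516, d² = 20.769697. Work in radians in the unit-radius frame; every candidate has L = ρ·(t + p + q).
LSL: p² = 2 + d² − 2cos(α−β) + 2d(sin α − sin β) = 31.908033; p = √p² = 5.648720; φ = atan2(cos β − cos α, d + sin α − sin β) = -0.036313 rad; t = (φ − α) mod 2π = 3.878080 rad, q = (β − φ) mod 2π = 3.577967 rad → L = 4.15·(3.878080 + 5.648720 + 3.577967) = 4.15·13.104766 = 54.384779 m
RSR: p² = 2 + d² − 2cos(α−β) + 2d(sin β − sin α) = 12.081298; p = √p² = 3.475816; φ = atan2(cos α − cos β, d − sin α + sin β) = 0.059036 rad; t = (α − φ) mod 2π = 2.309756 rad, q = (φ − β) mod 2π = 2.800568 rad → L = 4.15·(2.309756 + 3.475816 + 2.800568) = 4.15·8.586140 = 35.632482 m
LSR: p² = d² − 2 + 2cos(α−β) + 2d(sin α + sin β) = 22.358168; p = √p² = 4.728442; φ = atan2(−cos α − cos β, d + sin α + sin β) − atan2(−2, p) = 0.724671 rad; t = (φ − α) mod 2π = 4.639064 rad, q = (φ − β) mod 2π = 3.466202 rad → L = 4.15·(4.639064 + 4.728442 + 3.466202) = 4.15·12.833708 = 53.259890 m
RSL: p² = d² − 2 + 2cos(α−β) − 2d(sin α + sin β) = 16.731288; p = √p² = 4.090390; φ = atan2(cos α + cos β, d − sin α − sin β) − atan2(2, p) = -0.822533 rad; t = (α − φ) mod 2π = 3.191325 rad, q = (β − φ) mod 2π = 4.364186 rad → L = 4.15·(3.191325 + 4.090390 + 4.364186) = 4.15·11.645901 = 48.330490 m
RLR: c = (6 − d² + 2cos(α−β) + 2d(sin α − sin β))/8 = -0.510162; p = 2π − arccos c = 4.177016 rad; φ = atan2(cos α − cos β, d − sin α + sin β) = 0.059036 rad; t = (α − φ + p/2) mod 2π = 4.398264 rad, q = (α − β − t + p) mod 2π = 4.889076 rad → L = 4.15·(4.398264 + 4.177016 + 4.889076) = 4.15·13.464355 = 55.877073 m
LRL: c = (6 − d² + 2cos(α−β) − 2d(sin α − sin β))/8 = -2.988504, |c| > 1 → infeasible
Shortest: RSR with L = 35.632482 m ≈ 35.6325 m
Convert RSR to answer units (arcs ×180/π): t = 2.309756·180/π = 132.3393°, p = ρ·p = 4.15·3.475816 = 14.4246 m, q = 2.800568·180/π = 160.4607°, L = 35.6325 m.

RSR: t = 132.3393°, p = 14.4246 m, q = 160.4607°, L = 35.6325 m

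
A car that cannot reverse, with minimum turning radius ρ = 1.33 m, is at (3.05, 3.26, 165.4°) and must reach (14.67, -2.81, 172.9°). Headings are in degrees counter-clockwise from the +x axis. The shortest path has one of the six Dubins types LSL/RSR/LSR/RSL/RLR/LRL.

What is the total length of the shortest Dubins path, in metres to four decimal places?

21.0065 m

Let ψ = atan2(Δy, Δx) = atan2(-6.07, 11.62) = -27.5815° be the start→goal bearing.
Normalize: d = |goal − start| / ρ = 13.109893/1.33 = 9.857063, α = (θ_start − ψ) mod 360° = 192.9815° = 3.368162 rad, β = (θ_goal − ψ) mod 360° = 200.4815° = 3.499061 rad.
Common terms: sin α = -0.224636, cos α = -0.974443, sin β = -0.349904, cos β = -0.936786, cos(α−β) = 0.991445, d² = 97.161682. Work in radians in the unit-radius frame; every candidate has L = ρ·(t + p + q).
LSL: p² = 2 + d² − 2cos(α−β) + 2d(sin α − sin β) = 99.648352; p = √p² = 9.982402; φ = atan2(cos β − cos α, d + sin α − sin β) = 0.003772 rad; t = (φ − α) mod 2π = 2.918796 rad, q = (β − φ) mod 2π = 3.495289 rad → L = 1.33·(2.918796 + 9.982402 + 3.495289) = 1.33·16.396487 = 21.807328 m
RSR: p² = 2 + d² − 2cos(α−β) + 2d(sin β − sin α) = 94.709233; p = √p² = 9.731867; φ = atan2(cos α − cos β, d − sin α + sin β) = -0.003869 rad; t = (α − φ) mod 2π = 3.372031 rad, q = (φ − β) mod 2π = 2.780254 rad → L = 1.33·(3.372031 + 9.731867 + 2.780254) = 1.33·15.884153 = 21.125923 m
LSR: p² = d² − 2 + 2cos(α−β) + 2d(sin α + sin β) = 85.818024; p = √p² = 9.263802; φ = atan2(−cos α − cos β, d + sin α + sin β) − atan2(−2, p) = 0.415688 rad; t = (φ − α) mod 2π = 3.330712 rad, q = (φ − β) mod 2π = 3.199812 rad → L = 1.33·(3.330712 + 9.263802 + 3.199812) = 1.33·15.794326 = 21.006453 m
RSL: p² = d² − 2 + 2cos(α−β) − 2d(sin α + sin β) = 108.471120; p = √p² = 10.414947; φ = atan2(cos α + cos β, d − sin α − sin β) − atan2(2, p) = -0.370928 rad; t = (α − φ) mod 2π = 3.739089 rad, q = (β − φ) mod 2π = 3.869989 rad → L = 1.33·(3.739089 + 10.414947 + 3.869989) = 1.33·18.024025 = 23.971954 m
RLR: c = (6 − d² + 2cos(α−β) + 2d(sin α − sin β))/8 = -10.838654, |c| > 1 → infeasible
LRL: c = (6 − d² + 2cos(α−β) − 2d(sin α − sin β))/8 = -11.456044, |c| > 1 → infeasible
Shortest: LSR with L = 21.006453 m ≈ 21.0065 m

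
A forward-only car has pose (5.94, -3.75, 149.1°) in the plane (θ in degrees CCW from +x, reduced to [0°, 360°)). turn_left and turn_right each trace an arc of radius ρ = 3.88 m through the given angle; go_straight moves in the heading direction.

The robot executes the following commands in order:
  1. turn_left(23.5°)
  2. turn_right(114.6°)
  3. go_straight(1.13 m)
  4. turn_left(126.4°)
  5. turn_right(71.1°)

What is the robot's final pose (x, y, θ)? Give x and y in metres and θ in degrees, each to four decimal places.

set_pose: (x, y, θ) = (5.9400, -3.7500, 149.1000°), ρ = 3.88
turn_left(23.5°): centre at ρ to the left, rotate +23.5° → (4.4472, -3.2316, 172.6000°)
turn_right(114.6°): centre at ρ to the right, rotate −114.6° → (1.6565, 2.6722, 58.0000°)
go_straight(1.13): x += 1.13·cos θ, y += 1.13·sin θ → (2.2553, 3.6305, 58.0000°)
turn_left(126.4°): centre at ρ to the left, rotate +126.4° → (-1.3328, 9.5551, 184.4000°)
turn_right(71.1°): centre at ρ to the right, rotate −71.1° → (-5.1940, 11.8890, 113.3000°)

(-5.1940, 11.8890, 113.3000°)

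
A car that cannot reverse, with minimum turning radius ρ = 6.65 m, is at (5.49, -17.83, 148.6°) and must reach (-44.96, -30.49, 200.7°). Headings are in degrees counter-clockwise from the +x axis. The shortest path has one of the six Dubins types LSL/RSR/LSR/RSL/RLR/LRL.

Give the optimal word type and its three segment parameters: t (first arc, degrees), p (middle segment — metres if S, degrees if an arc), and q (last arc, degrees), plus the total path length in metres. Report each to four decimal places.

LSL: t = 47.8802°, p = 46.5469 m, q = 4.2198°, L = 52.5939 m

Let ψ = atan2(Δy, Δx) = atan2(-12.66, -50.45) = -165.9130° be the start→goal bearing.
Normalize: d = |goal − start| / ρ = 52.014211/6.65 = 7.821686, α = (θ_start − ψ) mod 360° = 314.5130° = 5.489287 rad, β = (θ_goal − ψ) mod 360° = 6.6130° = 0.115419 rad.
Common terms: sin α = -0.713091, cos α = 0.701071, sin β = 0.115162, cos β = 0.993347, cos(α−β) = 0.614285, d² = 61.178769. Work in radians in the unit-radius frame; every candidate has L = ρ·(t + p + q).
LSL: p² = 2 + d² − 2cos(α−β) + 2d(sin α − sin β) = 48.993515; p = √p² = 6.999537; φ = atan2(cos β − cos α, d + sin α − sin β) = 0.041769 rad; t = (φ − α) mod 2π = 0.835667 rad, q = (β − φ) mod 2π = 0.073650 rad → L = 6.65·(0.835667 + 6.999537 + 0.073650) = 6.65·7.908853 = 52.593874 m
RSR: p² = 2 + d² − 2cos(α−β) + 2d(sin β − sin α) = 74.906882; p = √p² = 8.654876; φ = atan2(cos α − cos β, d − sin α + sin β) = -0.033776 rad; t = (α − φ) mod 2π = 5.523064 rad, q = (φ − β) mod 2π = 6.133990 rad → L = 6.65·(5.523064 + 8.654876 + 6.133990) = 6.65·20.311930 = 135.074336 m
LSR: p² = d² − 2 + 2cos(α−β) + 2d(sin α + sin β) = 51.053714; p = √p² = 7.145188; φ = atan2(−cos α − cos β, d + sin α + sin β) − atan2(−2, p) = 0.042527 rad; t = (φ − α) mod 2π = 0.836425 rad, q = (φ − β) mod 2π = 6.210294 rad → L = 6.65·(0.836425 + 7.145188 + 6.210294) = 6.65·14.191908 = 94.376185 m
RSL: p² = d² − 2 + 2cos(α−β) − 2d(sin α + sin β) = 69.760965; p = √p² = 8.352303; φ = atan2(cos α + cos β, d − sin α − sin β) − atan2(2, p) = -0.036436 rad; t = (α − φ) mod 2π = 5.525723 rad, q = (β − φ) mod 2π = 0.151854 rad → L = 6.65·(5.525723 + 8.352303 + 0.151854) = 6.65·14.029880 = 93.298704 m
RLR: c = (6 − d² + 2cos(α−β) + 2d(sin α − sin β))/8 = -8.363360, |c| > 1 → infeasible
LRL: c = (6 − d² + 2cos(α−β) − 2d(sin α − sin β))/8 = -5.124189, |c| > 1 → infeasible
Shortest: LSL with L = 52.593874 m ≈ 52.5939 m
Convert LSL to answer units (arcs ×180/π): t = 0.835667·180/π = 47.8802°, p = ρ·p = 6.65·6.999537 = 46.5469 m, q = 0.073650·180/π = 4.2198°, L = 52.5939 m.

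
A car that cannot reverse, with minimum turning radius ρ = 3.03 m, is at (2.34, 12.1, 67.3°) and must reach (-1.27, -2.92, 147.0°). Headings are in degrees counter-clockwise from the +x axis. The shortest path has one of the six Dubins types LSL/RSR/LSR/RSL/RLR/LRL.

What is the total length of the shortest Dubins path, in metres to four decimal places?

27.0917 m

Let ψ = atan2(Δy, Δx) = atan2(-15.02, -3.61) = -103.5145° be the start→goal bearing.
Normalize: d = |goal − start| / ρ = 15.447734/3.03 = 5.098262, α = (θ_start − ψ) mod 360° = 170.8145° = 2.981275 rad, β = (θ_goal − ψ) mod 360° = 250.5145° = 4.372303 rad.
Common terms: sin α = 0.159632, cos α = -0.987177, sin β = -0.942726, cos β = -0.333568, cos(α−β) = 0.178802, d² = 25.992277. Work in radians in the unit-radius frame; every candidate has L = ρ·(t + p + q).
LSL: p² = 2 + d² − 2cos(α−β) + 2d(sin α − sin β) = 38.874888; p = √p² = 6.234973; φ = atan2(cos β − cos α, d + sin α − sin β) = 0.105022 rad; t = (φ − α) mod 2π = 3.406932 rad, q = (β − φ) mod 2π = 4.267280 rad → L = 3.03·(3.406932 + 6.234973 + 4.267280) = 3.03·13.909186 = 42.144833 m
RSR: p² = 2 + d² − 2cos(α−β) + 2d(sin β − sin α) = 16.394458; p = √p² = 4.049007; φ = atan2(cos α − cos β, d − sin α + sin β) = -0.162134 rad; t = (α − φ) mod 2π = 3.143409 rad, q = (φ − β) mod 2π = 1.748749 rad → L = 3.03·(3.143409 + 4.049007 + 1.748749) = 3.03·8.941165 = 27.091730 m
LSR: p² = d² − 2 + 2cos(α−β) + 2d(sin α + sin β) = 16.365042; p = √p² = 4.045373; φ = atan2(−cos α − cos β, d + sin α + sin β) − atan2(−2, p) = 0.756168 rad; t = (φ − α) mod 2π = 4.058078 rad, q = (φ − β) mod 2π = 2.667050 rad → L = 3.03·(4.058078 + 4.045373 + 2.667050) = 3.03·10.770501 = 32.634619 m
RSL: p² = d² − 2 + 2cos(α−β) − 2d(sin α + sin β) = 32.334722; p = √p² = 5.686363; φ = atan2(cos α + cos β, d − sin α − sin β) − atan2(2, p) = -0.559105 rad; t = (α − φ) mod 2π = 3.540380 rad, q = (β − φ) mod 2π = 4.931408 rad → L = 3.03·(3.540380 + 5.686363 + 4.931408) = 3.03·14.158151 = 42.899198 m
RLR: c = (6 − d² + 2cos(α−β) + 2d(sin α − sin β))/8 = -1.049307, |c| > 1 → infeasible
LRL: c = (6 − d² + 2cos(α−β) − 2d(sin α − sin β))/8 = -3.859361, |c| > 1 → infeasible
Shortest: RSR with L = 27.091730 m ≈ 27.0917 m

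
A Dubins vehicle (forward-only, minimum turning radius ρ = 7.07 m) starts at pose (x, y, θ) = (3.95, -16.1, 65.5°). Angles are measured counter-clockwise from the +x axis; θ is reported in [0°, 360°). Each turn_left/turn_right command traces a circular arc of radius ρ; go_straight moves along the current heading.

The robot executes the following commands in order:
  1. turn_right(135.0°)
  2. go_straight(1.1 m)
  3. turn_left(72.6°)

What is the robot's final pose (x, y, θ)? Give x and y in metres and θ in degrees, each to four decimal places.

(24.3955, -22.1699, 3.1000°)

set_pose: (x, y, θ) = (3.9500, -16.1000, 65.5000°), ρ = 7.07
turn_right(135.0°): centre at ρ to the right, rotate −135.0° → (17.0057, -16.5559, -69.5000° ≡ 290.5000°)
go_straight(1.1): x += 1.1·cos θ, y += 1.1·sin θ → (17.3909, -17.5863, 290.5000°)
turn_left(72.6°): centre at ρ to the left, rotate +72.6° → (24.3955, -22.1699, 363.1000° ≡ 3.1000°)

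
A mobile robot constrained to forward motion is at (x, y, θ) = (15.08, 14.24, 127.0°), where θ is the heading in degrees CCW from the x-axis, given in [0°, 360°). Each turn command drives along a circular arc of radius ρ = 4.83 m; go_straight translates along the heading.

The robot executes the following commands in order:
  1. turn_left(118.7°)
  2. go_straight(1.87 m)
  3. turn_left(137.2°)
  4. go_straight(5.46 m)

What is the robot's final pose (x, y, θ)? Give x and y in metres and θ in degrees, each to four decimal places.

set_pose: (x, y, θ) = (15.0800, 14.2400, 127.0000°), ρ = 4.83
turn_left(118.7°): centre at ρ to the left, rotate +118.7° → (6.8205, 13.3208, 245.7000°)
go_straight(1.87): x += 1.87·cos θ, y += 1.87·sin θ → (6.0510, 11.6165, 245.7000°)
turn_left(137.2°): centre at ρ to the left, rotate +137.2° → (12.3325, 5.1796, 382.9000° ≡ 22.9000°)
go_straight(5.46): x += 5.46·cos θ, y += 5.46·sin θ → (17.3622, 7.3042, 22.9000°)

(17.3622, 7.3042, 22.9000°)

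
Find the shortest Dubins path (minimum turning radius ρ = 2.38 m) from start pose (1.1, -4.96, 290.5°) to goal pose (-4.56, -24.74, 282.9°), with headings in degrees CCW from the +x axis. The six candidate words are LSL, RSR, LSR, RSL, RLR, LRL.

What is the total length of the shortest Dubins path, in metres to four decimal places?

Let ψ = atan2(Δy, Δx) = atan2(-19.78, -5.66) = -105.9683° be the start→goal bearing.
Normalize: d = |goal − start| / ρ = 20.573867/2.38 = 8.644482, α = (θ_start − ψ) mod 360° = 36.4683° = 0.636493 rad, β = (θ_goal − ψ) mod 360° = 28.8683° = 0.503848 rad.
Common terms: sin α = 0.594379, cos α = 0.804185, sin β = 0.482799, cos β = 0.875731, cos(α−β) = 0.991216, d² = 74.727067. Work in radians in the unit-radius frame; every candidate has L = ρ·(t + p + q).
LSL: p² = 2 + d² − 2cos(α−β) + 2d(sin α − sin β) = 76.673738; p = √p² = 8.756354; φ = atan2(cos β − cos α, d + sin α − sin β) = 0.008171 rad; t = (φ − α) mod 2π = 5.654863 rad, q = (β − φ) mod 2π = 0.495677 rad → L = 2.38·(5.654863 + 8.756354 + 0.495677) = 2.38·14.906894 = 35.478409 m
RSR: p² = 2 + d² − 2cos(α−β) + 2d(sin β − sin α) = 72.815535; p = √p² = 8.533202; φ = atan2(cos α − cos β, d − sin α + sin β) = -0.008385 rad; t = (α − φ) mod 2π = 0.644877 rad, q = (φ − β) mod 2π = 5.770953 rad → L = 2.38·(0.644877 + 8.533202 + 5.770953) = 2.38·14.949032 = 35.578697 m
LSR: p² = d² − 2 + 2cos(α−β) + 2d(sin α + sin β) = 93.332778; p = √p² = 9.660889; φ = atan2(−cos α − cos β, d + sin α + sin β) − atan2(−2, p) = 0.033025 rad; t = (φ − α) mod 2π = 5.679718 rad, q = (φ − β) mod 2π = 5.812363 rad → L = 2.38·(5.679718 + 9.660889 + 5.812363) = 2.38·21.152969 = 50.344067 m
RSL: p² = d² − 2 + 2cos(α−β) − 2d(sin α + sin β) = 56.086219; p = √p² = 7.489073; φ = atan2(cos α + cos β, d − sin α − sin β) − atan2(2, p) = -0.042512 rad; t = (α − φ) mod 2π = 0.679004 rad, q = (β − φ) mod 2π = 0.546359 rad → L = 2.38·(0.679004 + 7.489073 + 0.546359) = 2.38·8.714437 = 20.740360 m
RLR: c = (6 − d² + 2cos(α−β) + 2d(sin α − sin β))/8 = -8.101942, |c| > 1 → infeasible
LRL: c = (6 − d² + 2cos(α−β) − 2d(sin α − sin β))/8 = -8.584217, |c| > 1 → infeasible
Shortest: RSL with L = 20.740360 m ≈ 20.7404 m

20.7404 m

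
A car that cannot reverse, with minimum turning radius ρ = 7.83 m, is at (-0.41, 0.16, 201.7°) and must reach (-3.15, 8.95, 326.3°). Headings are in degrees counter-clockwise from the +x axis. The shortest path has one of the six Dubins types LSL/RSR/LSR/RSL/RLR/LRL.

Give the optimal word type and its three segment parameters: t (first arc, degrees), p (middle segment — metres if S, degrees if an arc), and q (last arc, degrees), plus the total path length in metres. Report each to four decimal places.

LRL: t = 25.3435°, p = 267.5438°, q = 6.8003°, L = 40.9551 m

Let ψ = atan2(Δy, Δx) = atan2(8.79, -2.74) = 107.3132° be the start→goal bearing.
Normalize: d = |goal − start| / ρ = 9.207155/7.83 = 1.175882, α = (θ_start − ψ) mod 360° = 94.3868° = 1.647361 rad, β = (θ_goal − ψ) mod 360° = 218.9868° = 3.822041 rad.
Common terms: sin α = 0.997070, cos α = -0.076490, sin β = -0.629141, cos β = -0.777291, cos(α−β) = -0.567844, d² = 1.382698. Work in radians in the unit-radius frame; every candidate has L = ρ·(t + p + q).
LSL: p² = 2 + d² − 2cos(α−β) + 2d(sin α − sin β) = 8.342852; p = √p² = 2.888399; φ = atan2(cos β − cos α, d + sin α − sin β) = -0.245072 rad; t = (φ − α) mod 2π = 4.390753 rad, q = (β − φ) mod 2π = 4.067113 rad → L = 7.83·(4.390753 + 2.888399 + 4.067113) = 7.83·11.346265 = 88.841255 m
RSR: p² = 2 + d² − 2cos(α−β) + 2d(sin β − sin α) = 0.693920; p = √p² = 0.833018; φ = atan2(cos α − cos β, d − sin α + sin β) = 2.141947 rad; t = (α − φ) mod 2π = 5.788599 rad, q = (φ − β) mod 2π = 4.603091 rad → L = 7.83·(5.788599 + 0.833018 + 4.603091) = 7.83·11.224709 = 87.889469 m
LSR: p² = d² − 2 + 2cos(α−β) + 2d(sin α + sin β) = -0.887708 < 0 → infeasible
RSL: p² = d² − 2 + 2cos(α−β) − 2d(sin α + sin β) = -2.618271 < 0 → infeasible
RLR: c = (6 − d² + 2cos(α−β) + 2d(sin α − sin β))/8 = 0.913260; p = 2π − arccos c = 5.863605 rad; φ = atan2(cos α − cos β, d − sin α + sin β) = 2.141947 rad; t = (α − φ + p/2) mod 2π = 2.437216 rad, q = (α − β − t + p) mod 2π = 1.251709 rad → L = 7.83·(2.437216 + 5.863605 + 1.251709) = 7.83·9.552530 = 74.796310 m
LRL: c = (6 − d² + 2cos(α−β) − 2d(sin α − sin β))/8 = -0.042856; p = 2π − arccos c = 4.669519 rad; φ = atan2(cos β − cos α, d + sin α − sin β) = -0.245072 rad; t = (φ − α + p/2) mod 2π = 0.442327 rad, q = (β − α − t + p) mod 2π = 0.118687 rad → L = 7.83·(0.442327 + 4.669519 + 0.118687) = 7.83·5.230534 = 40.955079 m
Shortest: LRL with L = 40.955079 m ≈ 40.9551 m
Convert LRL to answer units (arcs ×180/π): t = 0.442327·180/π = 25.3435°, p = 4.669519·180/π = 267.5438°, q = 0.118687·180/π = 6.8003°, L = 40.9551 m.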